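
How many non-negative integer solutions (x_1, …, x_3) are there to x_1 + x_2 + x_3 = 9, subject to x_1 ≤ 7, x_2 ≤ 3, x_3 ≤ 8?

30

Without the upper bounds there are C(11,2) = 55 ways to split 9 among 3 variables.
Subtract solutions that violate a single cap (substitute x_i' = x_i − (cap_i+1)): x_1 ≥ 8 gives C(3,2) = 3; x_2 ≥ 4 gives C(7,2) = 21; x_3 ≥ 9 gives C(2,2) = 1. Together 25.
No two caps can be exceeded simultaneously, so the pair terms are all 0.
By inclusion–exclusion the count is 55 − 25 + 0 = 30.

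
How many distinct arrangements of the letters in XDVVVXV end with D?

15

Fix D in the last position and arrange the remaining 6 letters.
Those 6 letters have V appearing 4 times and X appearing twice, giving (6)!/(4!·2!) = 15.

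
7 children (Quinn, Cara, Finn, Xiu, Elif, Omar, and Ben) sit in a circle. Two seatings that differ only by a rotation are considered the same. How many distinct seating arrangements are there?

Around a circle, 7 distinct people have 7!/7 = (6)! = 720 rotationally distinct seatings.

720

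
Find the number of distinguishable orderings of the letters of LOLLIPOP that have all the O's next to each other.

Treat the 2 copies of O as a single block. The multiset to arrange is then {OO, I, L, L, L, P, P}, 7 items in all.
That gives (7)!/(3!·2!) = 420 arrangements.

420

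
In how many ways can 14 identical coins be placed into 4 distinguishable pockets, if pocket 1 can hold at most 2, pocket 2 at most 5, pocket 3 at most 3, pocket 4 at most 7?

By stars and bars, unrestricted non-negative solutions to x_1+…+x_4 = 14 number C(14+3,3) = 680.
Subtract solutions that violate a single cap (substitute x_i' = x_i − (cap_i+1)): x_1 ≥ 3 gives C(14,3) = 364; x_2 ≥ 6 gives C(11,3) = 165; x_3 ≥ 4 gives C(13,3) = 286; x_4 ≥ 8 gives C(9,3) = 84. Together 899.
Add back pairs where two caps are both exceeded: 56 + 120 + 20 + 35 + 1 + 10 = 242.
Subtract triples: 4 + 0 + 0 + 0 = 4.
By inclusion–exclusion the count is 680 − 899 + 242 − 4 = 19.

19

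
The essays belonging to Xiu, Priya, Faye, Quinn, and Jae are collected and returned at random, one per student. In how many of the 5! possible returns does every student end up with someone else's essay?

Count assignments avoiding every fixed point. For any j of the 5 students fixed to their own essay, the other 5−j can be arranged in (5−j)! ways.
By inclusion–exclusion this is Σ_{j=0}^{5} (−1)^j C(5,j)·(5−j)!.
Computing: 120 − 120 + 60 − 20 + 5 − 1 = 44.

44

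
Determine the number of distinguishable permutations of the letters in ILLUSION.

Letter multiplicities in ILLUSION: I×2, L×2, N×1, O×1, S×1, U×1.
So there are 8! / (2!·2!) = 10080 distinguishable arrangements.

10080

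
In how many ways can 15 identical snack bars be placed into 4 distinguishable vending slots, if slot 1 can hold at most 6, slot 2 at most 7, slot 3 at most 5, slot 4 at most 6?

Ignoring the caps, the number of non-negative solutions to x_1+…+x_4 = 15 is C(18,3) = 816.
Subtract solutions that violate a single cap (substitute x_i' = x_i − (cap_i+1)): x_1 ≥ 7 gives C(11,3) = 165; x_2 ≥ 8 gives C(10,3) = 120; x_3 ≥ 6 gives C(12,3) = 220; x_4 ≥ 7 gives C(11,3) = 165. Together 670.
Add back pairs where two caps are both exceeded: 1 + 10 + 4 + 4 + 1 + 10 = 30.
By inclusion–exclusion the count is 816 − 670 + 30 = 176.

176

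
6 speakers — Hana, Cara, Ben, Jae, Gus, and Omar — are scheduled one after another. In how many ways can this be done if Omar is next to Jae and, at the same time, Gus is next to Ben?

96

Treat {Omar,Jae} as one block (2 orders) and {Gus,Ben} as another (2 orders).
That leaves 4 units to arrange: 2 × 2 × 4! = 4 × 24 = 96.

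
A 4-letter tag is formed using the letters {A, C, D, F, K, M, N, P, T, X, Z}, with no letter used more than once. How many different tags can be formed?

7920

With no repetition, fill the 4 letters in order: 11 choices, then 10, down to 8.
That product is 11 × 10 × 9 × 8 = 7920.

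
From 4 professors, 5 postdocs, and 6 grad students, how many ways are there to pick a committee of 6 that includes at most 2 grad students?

2730

Split by how many grad students are chosen (0 through 2).
Sum: C(6,0)·C(9,6) + C(6,1)·C(9,5) + C(6,2)·C(9,4) = 84 + 756 + 1890 = 2730.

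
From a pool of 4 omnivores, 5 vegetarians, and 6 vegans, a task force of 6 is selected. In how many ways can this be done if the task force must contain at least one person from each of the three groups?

Unrestricted: C(15,6) = 5005 ways to pick any 6 of the 15.
Subtract selections that omit an entire group: no omnivores → C(11,6) = 462; no vegetarians → C(10,6) = 210; no vegans → C(9,6) = 84.
Add back selections omitting two groups (i.e. drawn from a single group): C(4,6) + C(5,6) + C(6,6) = 1.
By inclusion–exclusion: 5005 − 756 + 1 = 4250.

4250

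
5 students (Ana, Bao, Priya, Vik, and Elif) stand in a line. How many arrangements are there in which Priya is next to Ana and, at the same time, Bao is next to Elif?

Treat {Priya,Ana} as one block (2 orders) and {Bao,Elif} as another (2 orders).
That leaves 3 units to arrange: 2 × 2 × 3! = 4 × 6 = 24.

24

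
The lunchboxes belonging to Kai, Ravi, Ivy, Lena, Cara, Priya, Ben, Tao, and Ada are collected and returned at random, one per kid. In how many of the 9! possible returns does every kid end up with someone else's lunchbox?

133496

Let Aᵢ be the assignments in which kid i gets their own lunchbox. We want the size of the complement of A₁∪…∪A_9.
By inclusion–exclusion this is Σ_{j=0}^{9} (−1)^j C(9,j)·(9−j)!.
Computing: 362880 − 362880 + 181440 − 60480 + 15120 − 3024 + 504 − 72 + 9 − 1 = 133496.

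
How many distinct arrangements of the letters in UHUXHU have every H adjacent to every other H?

20

Treat the 2 copies of H as a single block. The multiset to arrange is then {HH, U, U, U, X}, 5 items in all.
That gives (5)!/(3!) = 20 arrangements.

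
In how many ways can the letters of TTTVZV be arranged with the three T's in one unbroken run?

Treat the 3 copies of T as a single block. The multiset to arrange is then {TTT, V, V, Z}, 4 items in all.
That gives (4)!/(2!) = 12 arrangements.

12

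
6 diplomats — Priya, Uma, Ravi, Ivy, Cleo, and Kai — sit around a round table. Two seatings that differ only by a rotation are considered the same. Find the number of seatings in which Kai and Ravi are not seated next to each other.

72

Without the restriction there are (5)! = 120 seatings.
Seatings with Kai beside Ravi: treat them as a block with 2 internal orders, giving 2 × (4)! = 48.
Subtracting, 120 − 48 = 72.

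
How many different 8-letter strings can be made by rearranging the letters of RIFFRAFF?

The 8 letters of RIFFRAFF have repeats: F appearing 4 times and R appearing twice.
The number of distinct arrangements is 8!/(4!·2!) = 40320/48 = 840.

840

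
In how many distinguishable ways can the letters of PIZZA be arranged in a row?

60

Letter multiplicities in PIZZA: A×1, I×1, P×1, Z×2.
Dividing 5! = 120 by 2! = 2 for the repeated letters gives 60.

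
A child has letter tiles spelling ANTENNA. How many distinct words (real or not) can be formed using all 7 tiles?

420

The 7 letters of ANTENNA have repeats: A appearing twice and N appearing 3 times.
The number of distinct arrangements is 7!/(3!·2!) = 5040/12 = 420.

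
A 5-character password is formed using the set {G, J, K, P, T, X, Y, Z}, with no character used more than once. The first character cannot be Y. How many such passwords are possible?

5880

The first character has 8−1 = 7 choices (anything except Y).
The remaining 4 characters are filled from the other 7 symbols without repetition: 7 × 6 × 5 × 4 = 840.
Total: 7 × 840 = 5880.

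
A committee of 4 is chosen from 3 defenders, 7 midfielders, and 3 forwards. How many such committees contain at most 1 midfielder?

155

Split by how many midfielders are chosen (0 through 1).
Sum: C(7,0)·C(6,4) + C(7,1)·C(6,3) = 15 + 140 = 155.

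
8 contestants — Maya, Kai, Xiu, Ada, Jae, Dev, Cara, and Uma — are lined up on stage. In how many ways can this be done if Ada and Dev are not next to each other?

Of the 8! = 40320 arrangements, those with Ada and Dev adjacent number 2 × 7! = 10080 (treat the pair as a block with 2 internal orders).
Complementary counting: 40320 − 10080 = 30240.

30240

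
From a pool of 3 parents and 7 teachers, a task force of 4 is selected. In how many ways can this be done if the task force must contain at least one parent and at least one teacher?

175

Unrestricted: C(10,4) = 210 ways to pick any 4 of the 10.
Selections missing a whole group: no parents → C(7,4) = 35; no teachers → C(3,4) = 0.
Both groups omitted at once is impossible, so 210 − 35 = 175.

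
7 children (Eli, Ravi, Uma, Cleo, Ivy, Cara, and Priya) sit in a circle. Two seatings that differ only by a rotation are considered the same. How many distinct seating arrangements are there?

Around a circle, 7 distinct people have 7!/7 = (6)! = 720 rotationally distinct seatings.

720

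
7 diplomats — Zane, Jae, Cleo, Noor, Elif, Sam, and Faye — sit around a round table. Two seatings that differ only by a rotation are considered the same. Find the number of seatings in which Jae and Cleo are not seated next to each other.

480

All circular seatings of 7 people number (6)! = 720.
Seatings with Jae beside Cleo: treat them as a block with 2 internal orders, giving 2 × (5)! = 240.
Subtracting, 720 − 240 = 480.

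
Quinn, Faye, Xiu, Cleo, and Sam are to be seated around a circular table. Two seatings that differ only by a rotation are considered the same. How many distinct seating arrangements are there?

24

Around a circle, 5 distinct people have 5!/5 = (4)! = 24 rotationally distinct seatings.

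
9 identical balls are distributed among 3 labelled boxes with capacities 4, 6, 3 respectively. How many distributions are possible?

14

Ignoring the caps, the number of non-negative solutions to x_1+…+x_3 = 9 is C(11,2) = 55.
Subtract solutions that violate a single cap (substitute x_i' = x_i − (cap_i+1)): x_1 ≥ 5 gives C(6,2) = 15; x_2 ≥ 7 gives C(4,2) = 6; x_3 ≥ 4 gives C(7,2) = 21. Together 42.
Add back pairs where two caps are both exceeded: 0 + 1 + 0 = 1.
By inclusion–exclusion the count is 55 − 42 + 1 = 14.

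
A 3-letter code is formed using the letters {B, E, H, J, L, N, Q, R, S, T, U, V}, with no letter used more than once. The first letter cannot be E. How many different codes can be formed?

1210

The first letter has 12−1 = 11 choices (anything except E).
The remaining 2 letters are filled from the other 11 symbols without repetition: 11 × 10 = 110.
Total: 11 × 110 = 1210.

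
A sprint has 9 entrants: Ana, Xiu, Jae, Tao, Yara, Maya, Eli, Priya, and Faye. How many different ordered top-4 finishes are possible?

There are 9 choices for 1st place, 8 for 2nd, and so on down to 6 for position 4.
That gives 9 × 8 × 7 × 6 = 3024.

3024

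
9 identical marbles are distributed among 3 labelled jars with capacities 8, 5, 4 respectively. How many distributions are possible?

29

By stars and bars, unrestricted non-negative solutions to x_1+…+x_3 = 9 number C(9+2,2) = 55.
Subtract solutions that violate a single cap (substitute x_i' = x_i − (cap_i+1)): x_1 ≥ 9 gives C(2,2) = 1; x_2 ≥ 6 gives C(5,2) = 10; x_3 ≥ 5 gives C(6,2) = 15. Together 26.
No two caps can be exceeded simultaneously, so the pair terms are all 0.
By inclusion–exclusion the count is 55 − 26 + 0 = 29.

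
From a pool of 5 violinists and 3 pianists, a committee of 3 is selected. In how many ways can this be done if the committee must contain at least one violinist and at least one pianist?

Unrestricted: C(8,3) = 56 ways to pick any 3 of the 8.
Subtract selections that omit an entire group: no violinists → C(3,3) = 1; no pianists → C(5,3) = 10.
Both groups omitted at once is impossible, so 56 − 11 = 45.

45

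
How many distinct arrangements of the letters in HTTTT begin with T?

With the first slot taken by T, it remains to arrange the other 4 letters (HTTT).
Those 4 letters have T appearing 3 times, giving (4)!/(3!) = 4.

4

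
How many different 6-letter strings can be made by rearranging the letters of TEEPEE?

30

TEEPEE has 6 letters with E appearing 4 times.
So there are 6! / (4!) = 30 distinguishable arrangements.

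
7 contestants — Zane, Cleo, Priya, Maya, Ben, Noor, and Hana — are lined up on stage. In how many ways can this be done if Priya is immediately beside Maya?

1440

Treat {Priya, Maya} as a single unit. There are 6 units to order, and the pair itself can be ordered 2 ways.
So the count is 2·(6)! = 1440.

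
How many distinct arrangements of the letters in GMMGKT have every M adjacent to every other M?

Treat the 2 copies of M as a single block. The multiset to arrange is then {MM, G, G, K, T}, 5 items in all.
That gives (5)!/(2!) = 60 arrangements.

60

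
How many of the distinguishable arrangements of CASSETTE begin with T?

Fix T in the first position and arrange the remaining 7 letters.
Those 7 letters have E appearing twice and S appearing twice, giving (7)!/(2!·2!) = 1260.

1260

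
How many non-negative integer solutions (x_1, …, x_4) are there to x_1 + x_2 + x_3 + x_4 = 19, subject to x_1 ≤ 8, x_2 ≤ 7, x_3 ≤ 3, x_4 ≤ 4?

20

Ignoring the caps, the number of non-negative solutions to x_1+…+x_4 = 19 is C(22,3) = 1540.
Subtract solutions that violate a single cap (substitute x_i' = x_i − (cap_i+1)): x_1 ≥ 9 gives C(13,3) = 286; x_2 ≥ 8 gives C(14,3) = 364; x_3 ≥ 4 gives C(18,3) = 816; x_4 ≥ 5 gives C(17,3) = 680. Together 2146.
Add back pairs where two caps are both exceeded: 10 + 84 + 56 + 120 + 84 + 286 = 640.
Subtract triples: 0 + 0 + 4 + 10 = 14.
By inclusion–exclusion the count is 1540 − 2146 + 640 − 14 = 20.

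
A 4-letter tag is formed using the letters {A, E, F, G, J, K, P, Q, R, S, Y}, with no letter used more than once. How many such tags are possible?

With no repetition, fill the 4 letters in order: 11 choices, then 10, down to 8.
That product is 11 × 10 × 9 × 8 = 7920.

7920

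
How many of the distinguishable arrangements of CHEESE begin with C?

20

With the first slot taken by C, it remains to arrange the other 5 letters (HEESE).
Those 5 letters have E appearing 3 times, giving (5)!/(3!) = 20.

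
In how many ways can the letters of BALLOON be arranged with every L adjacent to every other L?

Treat the 2 copies of L as a single block. The multiset to arrange is then {LL, A, B, N, O, O}, 6 items in all.
That gives (6)!/(2!) = 360 arrangements.

360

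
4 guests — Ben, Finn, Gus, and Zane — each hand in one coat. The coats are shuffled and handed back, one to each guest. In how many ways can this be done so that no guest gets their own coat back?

9

Let Aᵢ be the assignments in which guest i gets their own coat. We want the size of the complement of A₁∪…∪A_4.
By inclusion–exclusion this is Σ_{j=0}^{4} (−1)^j C(4,j)·(4−j)!.
Computing: 24 − 24 + 12 − 4 + 1 = 9.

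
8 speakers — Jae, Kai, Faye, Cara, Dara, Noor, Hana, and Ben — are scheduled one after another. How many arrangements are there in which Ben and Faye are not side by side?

There are 8! = 40320 arrangements in all. If Ben and Faye are adjacent, merging them into one block gives 2·(7)! = 10080 arrangements.
Complementary counting: 40320 − 10080 = 30240.

30240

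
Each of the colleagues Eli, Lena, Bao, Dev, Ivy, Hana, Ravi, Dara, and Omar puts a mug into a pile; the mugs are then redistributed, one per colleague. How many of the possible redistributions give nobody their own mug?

Count assignments avoiding every fixed point. For any j of the 9 colleagues fixed to their own mug, the other 9−j can be arranged in (9−j)! ways.
By inclusion–exclusion this is Σ_{j=0}^{9} (−1)^j C(9,j)·(9−j)!.
Computing: 362880 − 362880 + 181440 − 60480 + 15120 − 3024 + 504 − 72 + 9 − 1 = 133496.

133496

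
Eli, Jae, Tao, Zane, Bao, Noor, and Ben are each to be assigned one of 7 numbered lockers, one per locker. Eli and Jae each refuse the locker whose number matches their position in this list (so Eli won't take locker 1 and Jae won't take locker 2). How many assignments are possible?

Let Aᵢ (for i ∈ {1, 2}) be the placements that put person i in their forbidden locker. Any j of these fix j positions, leaving (7−j)! ways to fill the rest, and there are C(2,j) ways to pick which j.
By inclusion–exclusion, the number of valid placements is Σ_{j=0}^{2} (−1)^j C(2,j)·(7−j)!.
Computing: 5040 − 1440 + 120 = 3720.

3720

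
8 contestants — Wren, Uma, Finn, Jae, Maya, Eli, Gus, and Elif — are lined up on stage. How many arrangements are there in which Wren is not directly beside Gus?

30240

There are 8! = 40320 arrangements in all. If Wren and Gus are adjacent, merging them into one block gives 2·(7)! = 10080 arrangements.
Complementary counting: 40320 − 10080 = 30240.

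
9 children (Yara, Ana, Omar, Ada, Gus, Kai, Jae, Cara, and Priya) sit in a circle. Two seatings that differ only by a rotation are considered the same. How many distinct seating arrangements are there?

Around a circle, 9 distinct people have 9!/9 = (8)! = 40320 rotationally distinct seatings.

40320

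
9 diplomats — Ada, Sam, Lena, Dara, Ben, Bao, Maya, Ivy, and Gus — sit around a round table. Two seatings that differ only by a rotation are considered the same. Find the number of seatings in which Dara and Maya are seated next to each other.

10080

Glue Dara and Maya into a block (2 internal orders). Seating 8 units around a circle gives (7)! arrangements.
So 2 × (7)! = 2 × 5040 = 10080.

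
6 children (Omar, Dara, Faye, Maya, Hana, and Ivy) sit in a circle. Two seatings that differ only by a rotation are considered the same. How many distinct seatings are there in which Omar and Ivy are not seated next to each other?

72

Without the restriction there are (5)! = 120 seatings.
Seatings with Omar beside Ivy: treat them as a block with 2 internal orders, giving 2 × (4)! = 48.
Subtracting, 120 − 48 = 72.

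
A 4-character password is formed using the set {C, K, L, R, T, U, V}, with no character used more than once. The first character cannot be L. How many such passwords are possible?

The first character has 7−1 = 6 choices (anything except L).
The remaining 3 characters are filled from the other 6 symbols without repetition: 6 × 5 × 4 = 120.
Total: 6 × 120 = 720.

720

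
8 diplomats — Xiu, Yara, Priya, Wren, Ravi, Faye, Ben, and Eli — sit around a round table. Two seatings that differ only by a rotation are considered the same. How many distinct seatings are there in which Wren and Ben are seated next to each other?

Treat {Wren, Ben} as one unit (2 internal orders) and seat the resulting 7 units around the table: (6)! circular arrangements.
So 2 × (6)! = 2 × 720 = 1440.

1440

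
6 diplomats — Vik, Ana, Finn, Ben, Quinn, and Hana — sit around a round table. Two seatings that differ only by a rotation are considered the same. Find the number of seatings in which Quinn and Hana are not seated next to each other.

72

Without the restriction there are (5)! = 120 seatings.
Seatings with Quinn beside Hana: treat them as a block with 2 internal orders, giving 2 × (4)! = 48.
Subtracting, 120 − 48 = 72.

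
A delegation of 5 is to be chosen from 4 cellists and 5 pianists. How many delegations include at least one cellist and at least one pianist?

With no constraint there are C(9,5) = 126 possible selections.
Selections missing a whole group: no cellists → C(5,5) = 1; no pianists → C(4,5) = 0.
Both groups omitted at once is impossible, so 126 − 1 = 125.

125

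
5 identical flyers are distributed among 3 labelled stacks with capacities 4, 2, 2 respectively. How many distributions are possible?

8

By stars and bars, unrestricted non-negative solutions to x_1+…+x_3 = 5 number C(5+2,2) = 21.
Subtract solutions that violate a single cap (substitute x_i' = x_i − (cap_i+1)): x_1 ≥ 5 gives C(2,2) = 1; x_2 ≥ 3 gives C(4,2) = 6; x_3 ≥ 3 gives C(4,2) = 6. Together 13.
No two caps can be exceeded simultaneously, so the pair terms are all 0.
By inclusion–exclusion the count is 21 − 13 + 0 = 8.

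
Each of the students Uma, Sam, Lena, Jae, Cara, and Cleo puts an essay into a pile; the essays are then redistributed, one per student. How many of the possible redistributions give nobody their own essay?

Count assignments avoiding every fixed point. For any j of the 6 students fixed to their own essay, the other 6−j can be arranged in (6−j)! ways.
By inclusion–exclusion this is Σ_{j=0}^{6} (−1)^j C(6,j)·(6−j)!.
Computing: 720 − 720 + 360 − 120 + 30 − 6 + 1 = 265.

265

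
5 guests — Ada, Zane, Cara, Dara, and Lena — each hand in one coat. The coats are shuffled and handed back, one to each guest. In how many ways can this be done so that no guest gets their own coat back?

Count assignments avoiding every fixed point. For any j of the 5 guests fixed to their own coat, the other 5−j can be arranged in (5−j)! ways.
By inclusion–exclusion this is Σ_{j=0}^{5} (−1)^j C(5,j)·(5−j)!.
Computing: 120 − 120 + 60 − 20 + 5 − 1 = 44.

44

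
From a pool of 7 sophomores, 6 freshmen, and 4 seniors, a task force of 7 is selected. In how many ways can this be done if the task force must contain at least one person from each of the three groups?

Unrestricted: C(17,7) = 19448 ways to pick any 7 of the 17.
Selections missing a whole group: no sophomores → C(10,7) = 120; no freshmen → C(11,7) = 330; no seniors → C(13,7) = 1716.
Add back selections omitting two groups (i.e. drawn from a single group): C(7,7) + C(6,7) + C(4,7) = 1.
By inclusion–exclusion: 19448 − 2166 + 1 = 17283.

17283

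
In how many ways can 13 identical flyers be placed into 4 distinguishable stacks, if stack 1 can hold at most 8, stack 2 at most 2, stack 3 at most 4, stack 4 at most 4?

By stars and bars, unrestricted non-negative solutions to x_1+…+x_4 = 13 number C(13+3,3) = 560.
Subtract solutions that violate a single cap (substitute x_i' = x_i − (cap_i+1)): x_1 ≥ 9 gives C(7,3) = 35; x_2 ≥ 3 gives C(13,3) = 286; x_3 ≥ 5 gives C(11,3) = 165; x_4 ≥ 5 gives C(11,3) = 165. Together 651.
Add back pairs where two caps are both exceeded: 4 + 0 + 0 + 56 + 56 + 20 = 136.
Subtract triples: 0 + 0 + 0 + 1 = 1.
By inclusion–exclusion the count is 560 − 651 + 136 − 1 = 44.

44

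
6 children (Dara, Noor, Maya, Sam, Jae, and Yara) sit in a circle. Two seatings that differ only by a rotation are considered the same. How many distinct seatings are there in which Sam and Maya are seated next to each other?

Glue Sam and Maya into a block (2 internal orders). Seating 5 units around a circle gives (4)! arrangements.
So 2 × (4)! = 2 × 24 = 48.

48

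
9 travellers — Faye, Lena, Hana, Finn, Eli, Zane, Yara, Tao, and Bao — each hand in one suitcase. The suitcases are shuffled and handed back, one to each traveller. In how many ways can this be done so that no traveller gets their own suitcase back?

This is the derangement count D_9: permutations of 9 items with no fixed point.
By inclusion–exclusion this is Σ_{j=0}^{9} (−1)^j C(9,j)·(9−j)!.
Computing: 362880 − 362880 + 181440 − 60480 + 15120 − 3024 + 504 − 72 + 9 − 1 = 133496.

133496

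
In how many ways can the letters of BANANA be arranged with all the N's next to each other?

Treat the 2 copies of N as a single block. The multiset to arrange is then {NN, A, A, A, B}, 5 items in all.
That gives (5)!/(3!) = 20 arrangements.

20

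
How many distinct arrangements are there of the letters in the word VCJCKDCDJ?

Letter multiplicities in VCJCKDCDJ: C×3, D×2, J×2, K×1, V×1.
Dividing 9! = 362880 by 3!·2!·2! = 24 for the repeated letters gives 15120.

15120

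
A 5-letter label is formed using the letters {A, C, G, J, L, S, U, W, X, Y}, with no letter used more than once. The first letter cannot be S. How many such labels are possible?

27216

The first letter has 10−1 = 9 choices (anything except S).
The remaining 4 letters are filled from the other 9 symbols without repetition: 9 × 8 × 7 × 6 = 3024.
Total: 9 × 3024 = 27216.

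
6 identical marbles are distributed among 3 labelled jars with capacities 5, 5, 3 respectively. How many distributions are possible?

20

Ignoring the caps, the number of non-negative solutions to x_1+…+x_3 = 6 is C(8,2) = 28.
Subtract solutions that violate a single cap (substitute x_i' = x_i − (cap_i+1)): x_1 ≥ 6 gives C(2,2) = 1; x_2 ≥ 6 gives C(2,2) = 1; x_3 ≥ 4 gives C(4,2) = 6. Together 8.
No two caps can be exceeded simultaneously, so the pair terms are all 0.
By inclusion–exclusion the count is 28 − 8 + 0 = 20.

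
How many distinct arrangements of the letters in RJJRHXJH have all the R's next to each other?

Treat the 2 copies of R as a single block. The multiset to arrange is then {RR, H, H, J, J, J, X}, 7 items in all.
That gives (7)!/(3!·2!) = 420 arrangements.

420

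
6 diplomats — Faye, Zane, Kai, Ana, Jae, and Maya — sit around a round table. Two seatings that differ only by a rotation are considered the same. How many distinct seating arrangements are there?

120

Around a circle, 6 distinct people have 6!/6 = (5)! = 120 rotationally distinct seatings.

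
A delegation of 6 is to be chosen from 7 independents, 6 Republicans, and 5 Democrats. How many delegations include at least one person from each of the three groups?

15470

Unrestricted: C(18,6) = 18564 ways to pick any 6 of the 18.
Selections missing a whole group: no independents → C(11,6) = 462; no Republicans → C(12,6) = 924; no Democrats → C(13,6) = 1716.
Add back selections omitting two groups (i.e. drawn from a single group): C(7,6) + C(6,6) + C(5,6) = 8.
By inclusion–exclusion: 18564 − 3102 + 8 = 15470.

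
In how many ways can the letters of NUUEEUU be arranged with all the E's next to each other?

Treat the 2 copies of E as a single block. The multiset to arrange is then {EE, N, U, U, U, U}, 6 items in all.
That gives (6)!/(4!) = 30 arrangements.

30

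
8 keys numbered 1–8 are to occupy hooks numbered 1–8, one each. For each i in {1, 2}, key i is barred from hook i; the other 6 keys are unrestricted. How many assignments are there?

Let Aᵢ (for i ∈ {1, 2}) be the placements that put key i in its forbidden hook. Any j of these fix j positions, leaving (8−j)! ways to fill the rest, and there are C(2,j) ways to pick which j.
By inclusion–exclusion, the number of valid placements is Σ_{j=0}^{2} (−1)^j C(2,j)·(8−j)!.
Computing: 40320 − 10080 + 720 = 30960.

30960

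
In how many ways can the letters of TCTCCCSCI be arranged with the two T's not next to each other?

There are 9!/(5!·2!) = 1512 arrangements of TCTCCCSCI in total.
Arrangements with the T's together: treat TT as one letter, giving (8)!/(5!) = 336.
Subtracting, 1512 − 336 = 1176 arrangements keep the T's apart.

1176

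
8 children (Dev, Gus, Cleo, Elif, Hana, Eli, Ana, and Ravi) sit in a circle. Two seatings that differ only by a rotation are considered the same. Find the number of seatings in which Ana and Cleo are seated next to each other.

Glue Ana and Cleo into a block (2 internal orders). Seating 7 units around a circle gives (6)! arrangements.
So 2 × (6)! = 2 × 720 = 1440.

1440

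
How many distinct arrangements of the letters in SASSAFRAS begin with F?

With the first slot taken by F, it remains to arrange the other 8 letters (SASSARAS).
Those 8 letters have A appearing 3 times and S appearing 4 times, giving (8)!/(4!·3!) = 280.

280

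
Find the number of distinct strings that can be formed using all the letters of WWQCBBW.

420

WWQCBBW has 7 letters with B appearing twice and W appearing 3 times.
So there are 7! / (3!·2!) = 420 distinguishable arrangements.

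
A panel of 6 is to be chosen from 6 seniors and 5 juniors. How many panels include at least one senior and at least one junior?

Total 6-person selections from all 11: C(11,6) = 462.
Selections missing a whole group: no seniors → C(5,6) = 0; no juniors → C(6,6) = 1.
Both groups omitted at once is impossible, so 462 − 1 = 461.

461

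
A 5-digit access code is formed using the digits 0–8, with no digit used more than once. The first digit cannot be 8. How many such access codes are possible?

13440

The first digit has 9−1 = 8 choices (anything except 8).
The remaining 4 digits are filled from the other 8 symbols without repetition: 8 × 7 × 6 × 5 = 1680.
Total: 8 × 1680 = 13440.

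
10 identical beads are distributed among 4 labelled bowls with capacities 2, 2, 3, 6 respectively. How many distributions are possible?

18

Without the upper bounds there are C(13,3) = 286 ways to split 10 among 4 bowls.
Subtract solutions that violate a single cap (substitute x_i' = x_i − (cap_i+1)): x_1 ≥ 3 gives C(10,3) = 120; x_2 ≥ 3 gives C(10,3) = 120; x_3 ≥ 4 gives C(9,3) = 84; x_4 ≥ 7 gives C(6,3) = 20. Together 344.
Add back pairs where two caps are both exceeded: 35 + 20 + 1 + 20 + 1 + 0 = 77.
Subtract triples: 1 + 0 + 0 + 0 = 1.
By inclusion–exclusion the count is 286 − 344 + 77 − 1 = 18.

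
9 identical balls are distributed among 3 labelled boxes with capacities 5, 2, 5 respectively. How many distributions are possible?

9

Ignoring the caps, the number of non-negative solutions to x_1+…+x_3 = 9 is C(11,2) = 55.
Subtract solutions that violate a single cap (substitute x_i' = x_i − (cap_i+1)): x_1 ≥ 6 gives C(5,2) = 10; x_2 ≥ 3 gives C(8,2) = 28; x_3 ≥ 6 gives C(5,2) = 10. Together 48.
Add back pairs where two caps are both exceeded: 1 + 0 + 1 = 2.
By inclusion–exclusion the count is 55 − 48 + 2 = 9.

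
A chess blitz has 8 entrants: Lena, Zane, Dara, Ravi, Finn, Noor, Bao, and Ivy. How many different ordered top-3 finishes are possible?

There are 8 choices for 1st place, 7 for 2nd, and 6 for 3rd.
That gives 8 × 7 × 6 = 336.

336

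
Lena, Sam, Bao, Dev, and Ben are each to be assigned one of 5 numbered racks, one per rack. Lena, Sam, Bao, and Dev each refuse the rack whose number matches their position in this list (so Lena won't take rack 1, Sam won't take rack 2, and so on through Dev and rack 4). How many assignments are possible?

53

Let Aᵢ (for 1 ≤ i ≤ 4) be the placements that put person i in their forbidden rack. Any j of these fix j positions, leaving (5−j)! ways to fill the rest, and there are C(4,j) ways to pick which j.
By inclusion–exclusion, the number of valid placements is Σ_{j=0}^{4} (−1)^j C(4,j)·(5−j)!.
Computing: 120 − 96 + 36 − 8 + 1 = 53.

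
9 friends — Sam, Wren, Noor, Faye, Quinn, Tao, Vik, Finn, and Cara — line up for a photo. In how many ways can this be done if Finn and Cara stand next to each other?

Treat {Finn, Cara} as a single unit. There are 8 units to order, and the pair itself can be ordered 2 ways.
So the count is 2·(8)! = 80640.

80640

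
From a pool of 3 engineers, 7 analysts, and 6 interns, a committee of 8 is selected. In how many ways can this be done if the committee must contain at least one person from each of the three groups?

11529

Unrestricted: C(16,8) = 12870 ways to pick any 8 of the 16.
Selections missing a whole group: no engineers → C(13,8) = 1287; no analysts → C(9,8) = 9; no interns → C(10,8) = 45.
Add back selections omitting two groups (i.e. drawn from a single group): C(3,8) + C(7,8) + C(6,8) = 0.
By inclusion–exclusion: 12870 − 1341 + 0 = 11529.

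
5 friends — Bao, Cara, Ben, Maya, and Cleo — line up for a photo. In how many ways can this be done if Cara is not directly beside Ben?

Of the 5! = 120 arrangements, those with Cara and Ben adjacent number 2 × 4! = 48 (treat the pair as a block with 2 internal orders).
So 120 − 48 = 72 arrangements keep them apart.

72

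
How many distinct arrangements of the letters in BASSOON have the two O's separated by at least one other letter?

900

There are 7!/(2!·2!) = 1260 arrangements of BASSOON in total.
Arrangements with the O's together: treat OO as one letter, giving (6)!/(2!) = 360.
Subtracting, 1260 − 360 = 900 arrangements keep the O's apart.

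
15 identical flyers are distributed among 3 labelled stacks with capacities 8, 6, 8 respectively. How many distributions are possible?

By stars and bars, unrestricted non-negative solutions to x_1+…+x_3 = 15 number C(15+2,2) = 136.
Subtract solutions that violate a single cap (substitute x_i' = x_i − (cap_i+1)): x_1 ≥ 9 gives C(8,2) = 28; x_2 ≥ 7 gives C(10,2) = 45; x_3 ≥ 9 gives C(8,2) = 28. Together 101.
No two caps can be exceeded simultaneously, so the pair terms are all 0.
By inclusion–exclusion the count is 136 − 101 + 0 = 35.

35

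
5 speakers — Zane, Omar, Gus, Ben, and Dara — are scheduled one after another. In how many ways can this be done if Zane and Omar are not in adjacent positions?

72

Of the 5! = 120 arrangements, those with Zane and Omar adjacent number 2 × 4! = 48 (treat the pair as a block with 2 internal orders).
So 120 − 48 = 72 arrangements keep them apart.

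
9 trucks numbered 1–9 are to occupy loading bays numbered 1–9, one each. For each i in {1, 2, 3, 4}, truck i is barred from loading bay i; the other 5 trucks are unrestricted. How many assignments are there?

Let Aᵢ (for 1 ≤ i ≤ 4) be the placements that put truck i in its forbidden loading bay. Any j of these fix j positions, leaving (9−j)! ways to fill the rest, and there are C(4,j) ways to pick which j.
By inclusion–exclusion, the number of valid placements is Σ_{j=0}^{4} (−1)^j C(4,j)·(9−j)!.
Computing: 362880 − 161280 + 30240 − 2880 + 120 = 229080.

229080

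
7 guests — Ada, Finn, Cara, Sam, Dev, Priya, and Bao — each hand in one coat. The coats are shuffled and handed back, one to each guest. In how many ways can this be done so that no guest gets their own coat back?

1854

Let Aᵢ be the assignments in which guest i gets their own coat. We want the size of the complement of A₁∪…∪A_7.
By inclusion–exclusion this is Σ_{j=0}^{7} (−1)^j C(7,j)·(7−j)!.
Computing: 5040 − 5040 + 2520 − 840 + 210 − 42 + 7 − 1 = 1854.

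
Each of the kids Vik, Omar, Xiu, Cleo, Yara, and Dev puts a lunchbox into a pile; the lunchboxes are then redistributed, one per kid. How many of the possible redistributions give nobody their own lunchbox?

This is the derangement count D_6: permutations of 6 items with no fixed point.
By inclusion–exclusion this is Σ_{j=0}^{6} (−1)^j C(6,j)·(6−j)!.
Computing: 720 − 720 + 360 − 120 + 30 − 6 + 1 = 265.

265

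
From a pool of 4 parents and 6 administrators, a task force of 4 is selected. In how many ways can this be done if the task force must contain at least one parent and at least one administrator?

194

With no constraint there are C(10,4) = 210 possible selections.
Subtract selections that omit an entire group: no parents → C(6,4) = 15; no administrators → C(4,4) = 1.
Both groups omitted at once is impossible, so 210 − 16 = 194.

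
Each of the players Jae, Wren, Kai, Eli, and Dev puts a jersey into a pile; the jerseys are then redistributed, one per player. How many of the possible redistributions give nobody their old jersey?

Count assignments avoiding every fixed point. For any j of the 5 players fixed to their old jersey, the other 5−j can be arranged in (5−j)! ways.
By inclusion–exclusion this is Σ_{j=0}^{5} (−1)^j C(5,j)·(5−j)!.
Computing: 120 − 120 + 60 − 20 + 5 − 1 = 44.

44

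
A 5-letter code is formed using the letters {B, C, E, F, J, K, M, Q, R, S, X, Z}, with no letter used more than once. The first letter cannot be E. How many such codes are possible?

87120

The first letter has 12−1 = 11 choices (anything except E).
The remaining 4 letters are filled from the other 11 symbols without repetition: 11 × 10 × 9 × 8 = 7920.
Total: 11 × 7920 = 87120.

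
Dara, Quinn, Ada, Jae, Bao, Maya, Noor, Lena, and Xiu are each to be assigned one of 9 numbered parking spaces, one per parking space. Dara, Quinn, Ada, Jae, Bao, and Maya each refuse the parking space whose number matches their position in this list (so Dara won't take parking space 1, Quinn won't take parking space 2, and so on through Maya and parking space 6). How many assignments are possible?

183822

Let Aᵢ (for 1 ≤ i ≤ 6) be the placements that put person i in their forbidden parking space. Any j of these fix j positions, leaving (9−j)! ways to fill the rest, and there are C(6,j) ways to pick which j.
By inclusion–exclusion, the number of valid placements is Σ_{j=0}^{6} (−1)^j C(6,j)·(9−j)!.
Computing: 362880 − 241920 + 75600 − 14400 + 1800 − 144 + 6 = 183822.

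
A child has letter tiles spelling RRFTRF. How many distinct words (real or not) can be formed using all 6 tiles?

RRFTRF has 6 letters with F appearing twice and R appearing 3 times.
The number of distinct arrangements is 6!/(3!·2!) = 720/12 = 60.

60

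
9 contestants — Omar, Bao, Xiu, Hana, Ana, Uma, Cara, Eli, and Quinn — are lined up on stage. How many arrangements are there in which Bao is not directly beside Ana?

There are 9! = 362880 arrangements in all. If Bao and Ana are adjacent, merging them into one block gives 2·(8)! = 80640 arrangements.
Complementary counting: 362880 − 80640 = 282240.

282240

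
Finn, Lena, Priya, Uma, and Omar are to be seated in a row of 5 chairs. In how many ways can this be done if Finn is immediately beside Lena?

Glue Finn and Lena into one block (2 internal orders), leaving 4 units to arrange in a row.
So the count is 2·(4)! = 48.

48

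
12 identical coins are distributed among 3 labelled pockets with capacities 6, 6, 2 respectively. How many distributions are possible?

By stars and bars, unrestricted non-negative solutions to x_1+…+x_3 = 12 number C(12+2,2) = 91.
Subtract solutions that violate a single cap (substitute x_i' = x_i − (cap_i+1)): x_1 ≥ 7 gives C(7,2) = 21; x_2 ≥ 7 gives C(7,2) = 21; x_3 ≥ 3 gives C(11,2) = 55. Together 97.
Add back pairs where two caps are both exceeded: 0 + 6 + 6 = 12.
By inclusion–exclusion the count is 91 − 97 + 12 = 6.

6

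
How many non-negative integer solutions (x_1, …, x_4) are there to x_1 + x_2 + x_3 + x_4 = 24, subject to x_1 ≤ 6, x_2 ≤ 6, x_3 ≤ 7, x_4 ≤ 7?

By stars and bars, unrestricted non-negative solutions to x_1+…+x_4 = 24 number C(24+3,3) = 2925.
Subtract solutions that violate a single cap (substitute x_i' = x_i − (cap_i+1)): x_1 ≥ 7 gives C(20,3) = 1140; x_2 ≥ 7 gives C(20,3) = 1140; x_3 ≥ 8 gives C(19,3) = 969; x_4 ≥ 8 gives C(19,3) = 969. Together 4218.
Add back pairs where two caps are both exceeded: 286 + 220 + 220 + 220 + 220 + 165 = 1331.
Subtract triples: 10 + 10 + 4 + 4 = 28.
By inclusion–exclusion the count is 2925 − 4218 + 1331 − 28 = 10.

10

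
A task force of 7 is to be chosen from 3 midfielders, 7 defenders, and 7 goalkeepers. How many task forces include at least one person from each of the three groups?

15778

Unrestricted: C(17,7) = 19448 ways to pick any 7 of the 17.
Subtract selections that omit an entire group: no midfielders → C(14,7) = 3432; no defenders → C(10,7) = 120; no goalkeepers → C(10,7) = 120.
Add back selections omitting two groups (i.e. drawn from a single group): C(3,7) + C(7,7) + C(7,7) = 2.
By inclusion–exclusion: 19448 − 3672 + 2 = 15778.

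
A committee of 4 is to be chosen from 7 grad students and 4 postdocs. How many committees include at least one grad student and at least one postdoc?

Unrestricted: C(11,4) = 330 ways to pick any 4 of the 11.
Selections missing a whole group: no grad students → C(4,4) = 1; no postdocs → C(7,4) = 35.
Both groups omitted at once is impossible, so 330 − 36 = 294.

294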